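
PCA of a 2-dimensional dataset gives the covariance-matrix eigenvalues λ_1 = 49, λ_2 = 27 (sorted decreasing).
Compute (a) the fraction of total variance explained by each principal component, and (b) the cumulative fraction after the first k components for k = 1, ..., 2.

Step 1 — total variance = trace(Sigma) = Σ λ_i = 49 + 27 = 76.

Step 2 — fraction explained by component i = λ_i / Σ λ:
  PC1: 49/76 = 0.6447
  PC2: 27/76 = 0.3553

Step 3 — cumulative fraction after k components = (λ_1 + ... + λ_k) / Σ λ:
  k = 1: 49/76 = 0.6447
  k = 2: (49 + 27)/76 = 76/76 = 1

Summary (fraction, with percent):

explained: PC1 0.6447 (64.47%), PC2 0.3553 (35.53%);  cumulative: 0.6447, 1


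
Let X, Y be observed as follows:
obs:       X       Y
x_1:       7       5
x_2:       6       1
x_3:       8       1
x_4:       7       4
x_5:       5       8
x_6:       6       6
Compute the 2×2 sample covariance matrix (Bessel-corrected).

Step 1 — column means:
  mean(X) = (7 + 6 + 8 + 7 + 5 + 6) / 6 = 39/6 = 6.5
  mean(Y) = (5 + 1 + 1 + 4 + 8 + 6) / 6 = 25/6 = 4.1667

Step 2 — sample covariance S[i,j] = (1/(n-1)) · Σ_k (x_{k,i} - mean_i) · (x_{k,j} - mean_j), with n-1 = 5.
  S[X,X] = ((0.5)·(0.5) + (-0.5)·(-0.5) + (1.5)·(1.5) + (0.5)·(0.5) + (-1.5)·(-1.5) + (-0.5)·(-0.5)) / 5 = 5.5/5 = 1.1
  S[X,Y] = ((0.5)·(0.8333) + (-0.5)·(-3.1667) + (1.5)·(-3.1667) + (0.5)·(-0.1667) + (-1.5)·(3.8333) + (-0.5)·(1.8333)) / 5 = -9.5/5 = -1.9
  S[Y,Y] = ((0.8333)·(0.8333) + (-3.1667)·(-3.1667) + (-3.1667)·(-3.1667) + (-0.1667)·(-0.1667) + (3.8333)·(3.8333) + (1.8333)·(1.8333)) / 5 = 38.8333/5 = 7.7667

S is symmetric (S[j,i] = S[i,j]). Assembling:

S = [[1.1, -1.9],
 [-1.9, 7.7667]]


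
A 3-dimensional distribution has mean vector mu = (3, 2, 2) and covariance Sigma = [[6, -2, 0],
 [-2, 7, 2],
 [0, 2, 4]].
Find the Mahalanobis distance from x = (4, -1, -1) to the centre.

Step 1 — centre the observation: (x - mu) = (1, -3, -3).

Step 2 — invert Sigma (cofactor / det for 3×3, or solve directly):
  Sigma^{-1} = [[0.1875, 0.0625, -0.0312],
 [0.0625, 0.1875, -0.0938],
 [-0.0312, -0.0938, 0.2969]].

Step 3 — form the quadratic (x - mu)^T · Sigma^{-1} · (x - mu):
  Sigma^{-1} · (x - mu) = (0.0938, -0.2188, -0.6406).
  (x - mu)^T · [Sigma^{-1} · (x - mu)] = (1)·(0.0938) + (-3)·(-0.2188) + (-3)·(-0.6406) = 2.6719.

Step 4 — take square root: d = √(2.6719) ≈ 1.6346.

d(x, mu) = √(2.6719) ≈ 1.6346


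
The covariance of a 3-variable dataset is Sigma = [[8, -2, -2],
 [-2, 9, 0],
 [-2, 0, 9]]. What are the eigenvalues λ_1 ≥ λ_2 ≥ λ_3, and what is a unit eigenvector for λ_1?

Step 1 — characteristic polynomial p(λ) = det(λI - Sigma) = λ³ - tr·λ² + c_1·λ - det, where tr = trace, c_1 = sum of the principal 2×2 minors, det = det(Sigma):
  tr = 8 + 9 + 9 = 26,
  c_1 = (8·9 - (-2)²) + (8·9 - (-2)²) + (9·9 - (0)²) = 68 + 68 + 81 = 217,
  det = 8·(9·9 - (0)²) - (-2)·((-2)·9 - (0)·(-2)) + (-2)·((-2)·(0) - 9·(-2)) = 8·(81) - (-2)·(-18) + (-2)·(18) = 576.
  So p(λ) = λ³ - 26λ² + 217λ - 576.
Step 2 — look for an integer root (rational root theorem: any rational root is an integer divisor of 576). Testing λ = 9:
  p(9) = 729 - 2106 + 1953 - 576 = 0  ✓
  Dividing out (λ - 9): p(λ) = (λ - 9)(λ² - 17λ + 64).
Step 3 — remaining eigenvalues from the quadratic λ² - 17λ + 64 = 0:
  Δ = 17² - 4·64 = 289 - 256 = 33,  λ = (17 ± √33)/2 = (17 ± 5.7446)/2 ≈ 11.3723 or 5.6277.
  Sorted: λ_1 = 11.3723,  λ_2 = 9,  λ_3 = 5.6277  (check: sum = 26 = tr ✓).

Step 4 — unit eigenvector for λ_1 ≈ 11.3723: v spans the null space of (Sigma - λ_1 I), whose rows are
  r_1 = (-3.3723, -2, -2),  r_2 = (-2, -2.3723, 0),  r_3 = (-2, 0, -2.3723).
  v is orthogonal to every row, so take v ∝ r_1 × r_2 = ((-2)·(0) - (-2)·(-2.3723), (-2)·(-2) - (-3.3723)·(0), (-3.3723)·(-2.3723) - (-2)·(-2)) ≈ (-4.7446, 4, 4).
  Rescale (multiply by -1 so the first nonzero entry is positive): u = (4.7446, -4, -4).
  ||u|| = √((4.7446)² + (-4)² + (-4)²) = √(54.5109) ≈ 7.3831,  v_1 = u/||u|| ≈ (0.6426, -0.5418, -0.5418) (||v_1|| = 1).

λ_1 = 11.3723,  λ_2 = 9,  λ_3 = 5.6277;  v_1 ≈ (0.6426, -0.5418, -0.5418)


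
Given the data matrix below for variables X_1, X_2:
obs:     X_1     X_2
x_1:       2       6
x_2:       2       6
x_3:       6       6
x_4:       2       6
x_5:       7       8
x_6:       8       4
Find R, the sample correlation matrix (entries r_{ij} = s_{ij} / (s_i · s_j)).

Step 1 — column means:
  mean(X_1) = (2 + 2 + 6 + 2 + 7 + 8) / 6 = 27/6 = 4.5
  mean(X_2) = (6 + 6 + 6 + 6 + 8 + 4) / 6 = 36/6 = 6

Step 2 — sample variances and covariances s[i,j] = (1/(n-1)) · Σ_k (x_{k,i} - mean_i) · (x_{k,j} - mean_j), with n-1 = 5:
  s[X_1,X_1] = ((-2.5)·(-2.5) + (-2.5)·(-2.5) + (1.5)·(1.5) + (-2.5)·(-2.5) + (2.5)·(2.5) + (3.5)·(3.5)) / 5 = 39.5/5 = 7.9
  s[X_1,X_2] = ((-2.5)·(0) + (-2.5)·(0) + (1.5)·(0) + (-2.5)·(0) + (2.5)·(2) + (3.5)·(-2)) / 5 = -2/5 = -0.4
  s[X_2,X_2] = ((0)·(0) + (0)·(0) + (0)·(0) + (0)·(0) + (2)·(2) + (-2)·(-2)) / 5 = 8/5 = 1.6
  Sample standard deviations s_i = √(s[i,i]):
  s(X_1) = √(7.9) = 2.8107
  s(X_2) = √(1.6) = 1.2649

Step 3 — r_{ij} = s_{ij} / (s_i · s_j):
  r[X_1,X_1] = 1 (diagonal).
  r[X_1,X_2] = -0.4 / (2.8107 · 1.2649) = -0.4 / 3.5553 = -0.1125
  r[X_2,X_2] = 1 (diagonal).

R is symmetric with unit diagonal. Assembling:

R = [[1, -0.1125],
 [-0.1125, 1]]


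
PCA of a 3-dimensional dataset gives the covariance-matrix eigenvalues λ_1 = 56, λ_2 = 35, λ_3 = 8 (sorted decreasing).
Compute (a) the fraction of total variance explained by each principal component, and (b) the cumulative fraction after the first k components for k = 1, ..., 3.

Step 1 — total variance = trace(Sigma) = Σ λ_i = 56 + 35 + 8 = 99.

Step 2 — fraction explained by component i = λ_i / Σ λ:
  PC1: 56/99 = 0.5657
  PC2: 35/99 = 0.3535
  PC3: 8/99 = 0.0808

Step 3 — cumulative fraction after k components = (λ_1 + ... + λ_k) / Σ λ:
  k = 1: 56/99 = 0.5657
  k = 2: (56 + 35)/99 = 91/99 = 0.9192
  k = 3: (56 + 35 + 8)/99 = 99/99 = 1

Summary (fraction, with percent):

explained: PC1 0.5657 (56.57%), PC2 0.3535 (35.35%), PC3 0.0808 (8.08%);  cumulative: 0.5657, 0.9192, 1


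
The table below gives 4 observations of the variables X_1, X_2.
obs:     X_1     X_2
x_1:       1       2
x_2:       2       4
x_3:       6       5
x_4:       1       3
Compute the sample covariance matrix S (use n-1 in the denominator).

Step 1 — column means:
  mean(X_1) = (1 + 2 + 6 + 1) / 4 = 10/4 = 2.5
  mean(X_2) = (2 + 4 + 5 + 3) / 4 = 14/4 = 3.5

Step 2 — sample covariance S[i,j] = (1/(n-1)) · Σ_k (x_{k,i} - mean_i) · (x_{k,j} - mean_j), with n-1 = 3.
  S[X_1,X_1] = ((-1.5)·(-1.5) + (-0.5)·(-0.5) + (3.5)·(3.5) + (-1.5)·(-1.5)) / 3 = 17/3 = 5.6667
  S[X_1,X_2] = ((-1.5)·(-1.5) + (-0.5)·(0.5) + (3.5)·(1.5) + (-1.5)·(-0.5)) / 3 = 8/3 = 2.6667
  S[X_2,X_2] = ((-1.5)·(-1.5) + (0.5)·(0.5) + (1.5)·(1.5) + (-0.5)·(-0.5)) / 3 = 5/3 = 1.6667

S is symmetric (S[j,i] = S[i,j]). Assembling:

S = [[5.6667, 2.6667],
 [2.6667, 1.6667]]


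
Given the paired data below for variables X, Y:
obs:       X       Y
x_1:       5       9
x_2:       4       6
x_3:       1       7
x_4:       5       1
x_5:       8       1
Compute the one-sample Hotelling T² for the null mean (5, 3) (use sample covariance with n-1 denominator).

Step 1 — sample mean vector:
  mean(X) = (5 + 4 + 1 + 5 + 8) / 5 = 23/5 = 4.6
  mean(Y) = (9 + 6 + 7 + 1 + 1) / 5 = 24/5 = 4.8
  x̄ = (4.6, 4.8),  deviation x̄ - mu_0 = (4.6, 4.8) - (5, 3) = (-0.4, 1.8).

Step 2 — sample covariance matrix, S[i,j] = (1/(n-1)) · Σ_k (x_{k,i} - mean_i) · (x_{k,j} - mean_j), divisor n-1 = 4:
  S[X,X] = ((0.4)·(0.4) + (-0.6)·(-0.6) + (-3.6)·(-3.6) + (0.4)·(0.4) + (3.4)·(3.4)) / 4 = 25.2/4 = 6.3
  S[X,Y] = ((0.4)·(4.2) + (-0.6)·(1.2) + (-3.6)·(2.2) + (0.4)·(-3.8) + (3.4)·(-3.8)) / 4 = -21.4/4 = -5.35
  S[Y,Y] = ((4.2)·(4.2) + (1.2)·(1.2) + (2.2)·(2.2) + (-3.8)·(-3.8) + (-3.8)·(-3.8)) / 4 = 52.8/4 = 13.2
  S = [[6.3, -5.35],
 [-5.35, 13.2]].

Step 3 — invert S. det(S) = 6.3·13.2 - (-5.35)² = 54.5375.
  S^{-1} = (1/det) · [[d, -b], [-b, a]] = [[0.242, 0.0981],
 [0.0981, 0.1155]].

Step 4 — quadratic form (x̄ - mu_0)^T · S^{-1} · (x̄ - mu_0):
  S^{-1} · (x̄ - mu_0) = (0.0798, 0.1687),
  (x̄ - mu_0)^T · [...] = (-0.4)·(0.0798) + (1.8)·(0.1687) = 0.2717.

Step 5 — scale by n: T² = 5 · 0.2717 = 1.3587.

T² ≈ 1.3587


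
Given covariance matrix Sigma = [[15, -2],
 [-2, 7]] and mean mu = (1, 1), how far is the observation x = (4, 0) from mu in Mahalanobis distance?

Step 1 — centre the observation: (x - mu) = (3, -1).

Step 2 — invert Sigma. det(Sigma) = 15·7 - (-2)² = 101.
  Sigma^{-1} = (1/det) · [[d, -b], [-b, a]] = [[0.0693, 0.0198],
 [0.0198, 0.1485]].

Step 3 — form the quadratic (x - mu)^T · Sigma^{-1} · (x - mu):
  Sigma^{-1} · (x - mu) = (0.1881, -0.0891).
  (x - mu)^T · [Sigma^{-1} · (x - mu)] = (3)·(0.1881) + (-1)·(-0.0891) = 0.6535.

Step 4 — take square root: d = √(0.6535) ≈ 0.8084.

d(x, mu) = √(0.6535) ≈ 0.8084


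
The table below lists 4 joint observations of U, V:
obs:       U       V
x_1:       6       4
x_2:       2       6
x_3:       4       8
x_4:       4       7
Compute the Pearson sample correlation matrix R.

Step 1 — column means:
  mean(U) = (6 + 2 + 4 + 4) / 4 = 16/4 = 4
  mean(V) = (4 + 6 + 8 + 7) / 4 = 25/4 = 6.25

Step 2 — sample variances and covariances s[i,j] = (1/(n-1)) · Σ_k (x_{k,i} - mean_i) · (x_{k,j} - mean_j), with n-1 = 3:
  s[U,U] = ((2)·(2) + (-2)·(-2) + (0)·(0) + (0)·(0)) / 3 = 8/3 = 2.6667
  s[U,V] = ((2)·(-2.25) + (-2)·(-0.25) + (0)·(1.75) + (0)·(0.75)) / 3 = -4/3 = -1.3333
  s[V,V] = ((-2.25)·(-2.25) + (-0.25)·(-0.25) + (1.75)·(1.75) + (0.75)·(0.75)) / 3 = 8.75/3 = 2.9167
  Sample standard deviations s_i = √(s[i,i]):
  s(U) = √(2.6667) = 1.633
  s(V) = √(2.9167) = 1.7078

Step 3 — r_{ij} = s_{ij} / (s_i · s_j):
  r[U,U] = 1 (diagonal).
  r[U,V] = -1.3333 / (1.633 · 1.7078) = -1.3333 / 2.7889 = -0.4781
  r[V,V] = 1 (diagonal).

R is symmetric with unit diagonal. Assembling:

R = [[1, -0.4781],
 [-0.4781, 1]]


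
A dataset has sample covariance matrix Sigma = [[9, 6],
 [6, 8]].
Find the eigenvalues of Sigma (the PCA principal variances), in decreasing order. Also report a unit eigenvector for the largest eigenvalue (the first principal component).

Step 1 — characteristic polynomial of 2×2 Sigma:
  det(Sigma - λI) = λ² - trace · λ + det = 0.
  trace = 9 + 8 = 17, det = 9·8 - (6)² = 36.
Step 2 — discriminant:
  Δ = trace² - 4·det = 289 - 144 = 145.
Step 3 — eigenvalues:
  λ = (trace ± √Δ)/2 = (17 ± 12.0416)/2,
  λ_1 = 14.5208,  λ_2 = 2.4792.

Step 4 — unit eigenvector for λ_1: solve (Sigma - λ_1 I)v = 0. First row:
  (9 - 14.5208)·v_x + (6)·v_y = 0, i.e. (-5.5208)·v_x + (6)·v_y = 0,
  so v ∝ (b, λ_1 - a) = (6, 5.5208) = u.
  ||u|| = √((6)² + (5.5208)²) = √(66.4792) ≈ 8.1535,
  v_1 = u/||u|| ≈ (0.7359, 0.6771) (||v_1|| = 1).

λ_1 = 14.5208,  λ_2 = 2.4792;  v_1 ≈ (0.7359, 0.6771)


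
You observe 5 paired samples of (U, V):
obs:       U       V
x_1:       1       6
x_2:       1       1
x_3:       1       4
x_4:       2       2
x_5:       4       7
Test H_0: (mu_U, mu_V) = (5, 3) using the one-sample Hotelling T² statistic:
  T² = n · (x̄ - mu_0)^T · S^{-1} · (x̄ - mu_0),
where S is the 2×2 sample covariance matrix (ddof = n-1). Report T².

Step 1 — sample mean vector:
  mean(U) = (1 + 1 + 1 + 2 + 4) / 5 = 9/5 = 1.8
  mean(V) = (6 + 1 + 4 + 2 + 7) / 5 = 20/5 = 4
  x̄ = (1.8, 4),  deviation x̄ - mu_0 = (1.8, 4) - (5, 3) = (-3.2, 1).

Step 2 — sample covariance matrix, S[i,j] = (1/(n-1)) · Σ_k (x_{k,i} - mean_i) · (x_{k,j} - mean_j), divisor n-1 = 4:
  S[U,U] = ((-0.8)·(-0.8) + (-0.8)·(-0.8) + (-0.8)·(-0.8) + (0.2)·(0.2) + (2.2)·(2.2)) / 4 = 6.8/4 = 1.7
  S[U,V] = ((-0.8)·(2) + (-0.8)·(-3) + (-0.8)·(0) + (0.2)·(-2) + (2.2)·(3)) / 4 = 7/4 = 1.75
  S[V,V] = ((2)·(2) + (-3)·(-3) + (0)·(0) + (-2)·(-2) + (3)·(3)) / 4 = 26/4 = 6.5
  S = [[1.7, 1.75],
 [1.75, 6.5]].

Step 3 — invert S. det(S) = 1.7·6.5 - (1.75)² = 7.9875.
  S^{-1} = (1/det) · [[d, -b], [-b, a]] = [[0.8138, -0.2191],
 [-0.2191, 0.2128]].

Step 4 — quadratic form (x̄ - mu_0)^T · S^{-1} · (x̄ - mu_0):
  S^{-1} · (x̄ - mu_0) = (-2.8232, 0.9139),
  (x̄ - mu_0)^T · [...] = (-3.2)·(-2.8232) + (1)·(0.9139) = 9.948.

Step 5 — scale by n: T² = 5 · 9.948 = 49.7402.

T² ≈ 49.7402


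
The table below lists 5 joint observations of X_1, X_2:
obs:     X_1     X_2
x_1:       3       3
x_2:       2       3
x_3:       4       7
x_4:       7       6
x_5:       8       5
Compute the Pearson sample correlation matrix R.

Step 1 — column means:
  mean(X_1) = (3 + 2 + 4 + 7 + 8) / 5 = 24/5 = 4.8
  mean(X_2) = (3 + 3 + 7 + 6 + 5) / 5 = 24/5 = 4.8

Step 2 — sample variances and covariances s[i,j] = (1/(n-1)) · Σ_k (x_{k,i} - mean_i) · (x_{k,j} - mean_j), with n-1 = 4:
  s[X_1,X_1] = ((-1.8)·(-1.8) + (-2.8)·(-2.8) + (-0.8)·(-0.8) + (2.2)·(2.2) + (3.2)·(3.2)) / 4 = 26.8/4 = 6.7
  s[X_1,X_2] = ((-1.8)·(-1.8) + (-2.8)·(-1.8) + (-0.8)·(2.2) + (2.2)·(1.2) + (3.2)·(0.2)) / 4 = 9.8/4 = 2.45
  s[X_2,X_2] = ((-1.8)·(-1.8) + (-1.8)·(-1.8) + (2.2)·(2.2) + (1.2)·(1.2) + (0.2)·(0.2)) / 4 = 12.8/4 = 3.2
  Sample standard deviations s_i = √(s[i,i]):
  s(X_1) = √(6.7) = 2.5884
  s(X_2) = √(3.2) = 1.7889

Step 3 — r_{ij} = s_{ij} / (s_i · s_j):
  r[X_1,X_1] = 1 (diagonal).
  r[X_1,X_2] = 2.45 / (2.5884 · 1.7889) = 2.45 / 4.6303 = 0.5291
  r[X_2,X_2] = 1 (diagonal).

R is symmetric with unit diagonal. Assembling:

R = [[1, 0.5291],
 [0.5291, 1]]


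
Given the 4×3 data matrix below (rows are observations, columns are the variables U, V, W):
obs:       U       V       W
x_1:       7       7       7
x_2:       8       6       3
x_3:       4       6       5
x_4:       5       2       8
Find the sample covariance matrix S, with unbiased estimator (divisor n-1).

Step 1 — column means:
  mean(U) = (7 + 8 + 4 + 5) / 4 = 24/4 = 6
  mean(V) = (7 + 6 + 6 + 2) / 4 = 21/4 = 5.25
  mean(W) = (7 + 3 + 5 + 8) / 4 = 23/4 = 5.75

Step 2 — sample covariance S[i,j] = (1/(n-1)) · Σ_k (x_{k,i} - mean_i) · (x_{k,j} - mean_j), with n-1 = 3.
  S[U,U] = ((1)·(1) + (2)·(2) + (-2)·(-2) + (-1)·(-1)) / 3 = 10/3 = 3.3333
  S[U,V] = ((1)·(1.75) + (2)·(0.75) + (-2)·(0.75) + (-1)·(-3.25)) / 3 = 5/3 = 1.6667
  S[U,W] = ((1)·(1.25) + (2)·(-2.75) + (-2)·(-0.75) + (-1)·(2.25)) / 3 = -5/3 = -1.6667
  S[V,V] = ((1.75)·(1.75) + (0.75)·(0.75) + (0.75)·(0.75) + (-3.25)·(-3.25)) / 3 = 14.75/3 = 4.9167
  S[V,W] = ((1.75)·(1.25) + (0.75)·(-2.75) + (0.75)·(-0.75) + (-3.25)·(2.25)) / 3 = -7.75/3 = -2.5833
  S[W,W] = ((1.25)·(1.25) + (-2.75)·(-2.75) + (-0.75)·(-0.75) + (2.25)·(2.25)) / 3 = 14.75/3 = 4.9167

S is symmetric (S[j,i] = S[i,j]). Assembling:

S = [[3.3333, 1.6667, -1.6667],
 [1.6667, 4.9167, -2.5833],
 [-1.6667, -2.5833, 4.9167]]


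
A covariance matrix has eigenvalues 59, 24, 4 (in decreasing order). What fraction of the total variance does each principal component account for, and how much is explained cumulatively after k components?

Step 1 — total variance = trace(Sigma) = Σ λ_i = 59 + 24 + 4 = 87.

Step 2 — fraction explained by component i = λ_i / Σ λ:
  PC1: 59/87 = 0.6782
  PC2: 24/87 = 0.2759
  PC3: 4/87 = 0.046

Step 3 — cumulative fraction after k components = (λ_1 + ... + λ_k) / Σ λ:
  k = 1: 59/87 = 0.6782
  k = 2: (59 + 24)/87 = 83/87 = 0.954
  k = 3: (59 + 24 + 4)/87 = 87/87 = 1

Summary (fraction, with percent):

explained: PC1 0.6782 (67.82%), PC2 0.2759 (27.59%), PC3 0.046 (4.6%);  cumulative: 0.6782, 0.954, 1


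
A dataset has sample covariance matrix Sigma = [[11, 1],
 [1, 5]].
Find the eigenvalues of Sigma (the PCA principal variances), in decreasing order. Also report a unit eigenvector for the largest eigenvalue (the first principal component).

Step 1 — characteristic polynomial of 2×2 Sigma:
  det(Sigma - λI) = λ² - trace · λ + det = 0.
  trace = 11 + 5 = 16, det = 11·5 - (1)² = 54.
Step 2 — discriminant:
  Δ = trace² - 4·det = 256 - 216 = 40.
Step 3 — eigenvalues:
  λ = (trace ± √Δ)/2 = (16 ± 6.3246)/2,
  λ_1 = 11.1623,  λ_2 = 4.8377.

Step 4 — unit eigenvector for λ_1: solve (Sigma - λ_1 I)v = 0. First row:
  (11 - 11.1623)·v_x + (1)·v_y = 0, i.e. (-0.1623)·v_x + (1)·v_y = 0,
  so v ∝ (b, λ_1 - a) = (1, 0.1623) = u.
  ||u|| = √((1)² + (0.1623)²) = √(1.0263) ≈ 1.0131,
  v_1 = u/||u|| ≈ (0.9871, 0.1602) (||v_1|| = 1).

λ_1 = 11.1623,  λ_2 = 4.8377;  v_1 ≈ (0.9871, 0.1602)


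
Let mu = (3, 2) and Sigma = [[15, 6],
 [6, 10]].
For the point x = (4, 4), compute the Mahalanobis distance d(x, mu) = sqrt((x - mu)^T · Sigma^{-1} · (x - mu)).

Step 1 — centre the observation: (x - mu) = (1, 2).

Step 2 — invert Sigma. det(Sigma) = 15·10 - (6)² = 114.
  Sigma^{-1} = (1/det) · [[d, -b], [-b, a]] = [[0.0877, -0.0526],
 [-0.0526, 0.1316]].

Step 3 — form the quadratic (x - mu)^T · Sigma^{-1} · (x - mu):
  Sigma^{-1} · (x - mu) = (-0.0175, 0.2105).
  (x - mu)^T · [Sigma^{-1} · (x - mu)] = (1)·(-0.0175) + (2)·(0.2105) = 0.4035.

Step 4 — take square root: d = √(0.4035) ≈ 0.6352.

d(x, mu) = √(0.4035) ≈ 0.6352


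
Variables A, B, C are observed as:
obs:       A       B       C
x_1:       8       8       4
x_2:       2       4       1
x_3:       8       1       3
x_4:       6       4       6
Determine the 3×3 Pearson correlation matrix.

Step 1 — column means:
  mean(A) = (8 + 2 + 8 + 6) / 4 = 24/4 = 6
  mean(B) = (8 + 4 + 1 + 4) / 4 = 17/4 = 4.25
  mean(C) = (4 + 1 + 3 + 6) / 4 = 14/4 = 3.5

Step 2 — sample variances and covariances s[i,j] = (1/(n-1)) · Σ_k (x_{k,i} - mean_i) · (x_{k,j} - mean_j), with n-1 = 3:
  s[A,A] = ((2)·(2) + (-4)·(-4) + (2)·(2) + (0)·(0)) / 3 = 24/3 = 8
  s[A,B] = ((2)·(3.75) + (-4)·(-0.25) + (2)·(-3.25) + (0)·(-0.25)) / 3 = 2/3 = 0.6667
  s[A,C] = ((2)·(0.5) + (-4)·(-2.5) + (2)·(-0.5) + (0)·(2.5)) / 3 = 10/3 = 3.3333
  s[B,B] = ((3.75)·(3.75) + (-0.25)·(-0.25) + (-3.25)·(-3.25) + (-0.25)·(-0.25)) / 3 = 24.75/3 = 8.25
  s[B,C] = ((3.75)·(0.5) + (-0.25)·(-2.5) + (-3.25)·(-0.5) + (-0.25)·(2.5)) / 3 = 3.5/3 = 1.1667
  s[C,C] = ((0.5)·(0.5) + (-2.5)·(-2.5) + (-0.5)·(-0.5) + (2.5)·(2.5)) / 3 = 13/3 = 4.3333
  Sample standard deviations s_i = √(s[i,i]):
  s(A) = √(8) = 2.8284
  s(B) = √(8.25) = 2.8723
  s(C) = √(4.3333) = 2.0817

Step 3 — r_{ij} = s_{ij} / (s_i · s_j):
  r[A,A] = 1 (diagonal).
  r[A,B] = 0.6667 / (2.8284 · 2.8723) = 0.6667 / 8.124 = 0.0821
  r[A,C] = 3.3333 / (2.8284 · 2.0817) = 3.3333 / 5.8878 = 0.5661
  r[B,B] = 1 (diagonal).
  r[B,C] = 1.1667 / (2.8723 · 2.0817) = 1.1667 / 5.9791 = 0.1951
  r[C,C] = 1 (diagonal).

R is symmetric with unit diagonal. Assembling:

R = [[1, 0.0821, 0.5661],
 [0.0821, 1, 0.1951],
 [0.5661, 0.1951, 1]]


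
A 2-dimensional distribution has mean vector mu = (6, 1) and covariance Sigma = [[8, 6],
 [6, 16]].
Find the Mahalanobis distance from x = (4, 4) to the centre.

Step 1 — centre the observation: (x - mu) = (-2, 3).

Step 2 — invert Sigma. det(Sigma) = 8·16 - (6)² = 92.
  Sigma^{-1} = (1/det) · [[d, -b], [-b, a]] = [[0.1739, -0.0652],
 [-0.0652, 0.087]].

Step 3 — form the quadratic (x - mu)^T · Sigma^{-1} · (x - mu):
  Sigma^{-1} · (x - mu) = (-0.5435, 0.3913).
  (x - mu)^T · [Sigma^{-1} · (x - mu)] = (-2)·(-0.5435) + (3)·(0.3913) = 2.2609.

Step 4 — take square root: d = √(2.2609) ≈ 1.5036.

d(x, mu) = √(2.2609) ≈ 1.5036


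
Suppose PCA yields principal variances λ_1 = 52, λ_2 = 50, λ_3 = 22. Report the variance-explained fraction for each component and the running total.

Step 1 — total variance = trace(Sigma) = Σ λ_i = 52 + 50 + 22 = 124.

Step 2 — fraction explained by component i = λ_i / Σ λ:
  PC1: 52/124 = 0.4194
  PC2: 50/124 = 0.4032
  PC3: 22/124 = 0.1774

Step 3 — cumulative fraction after k components = (λ_1 + ... + λ_k) / Σ λ:
  k = 1: 52/124 = 0.4194
  k = 2: (52 + 50)/124 = 102/124 = 0.8226
  k = 3: (52 + 50 + 22)/124 = 124/124 = 1

Summary (fraction, with percent):

explained: PC1 0.4194 (41.94%), PC2 0.4032 (40.32%), PC3 0.1774 (17.74%);  cumulative: 0.4194, 0.8226, 1


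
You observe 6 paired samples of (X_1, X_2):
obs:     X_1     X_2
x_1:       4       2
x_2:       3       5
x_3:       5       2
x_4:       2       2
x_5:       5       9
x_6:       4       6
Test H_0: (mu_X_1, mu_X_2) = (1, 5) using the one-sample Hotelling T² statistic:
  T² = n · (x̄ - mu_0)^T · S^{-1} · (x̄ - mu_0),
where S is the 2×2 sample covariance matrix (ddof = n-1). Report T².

Step 1 — sample mean vector:
  mean(X_1) = (4 + 3 + 5 + 2 + 5 + 4) / 6 = 23/6 = 3.8333
  mean(X_2) = (2 + 5 + 2 + 2 + 9 + 6) / 6 = 26/6 = 4.3333
  x̄ = (3.8333, 4.3333),  deviation x̄ - mu_0 = (3.8333, 4.3333) - (1, 5) = (2.8333, -0.6667).

Step 2 — sample covariance matrix, S[i,j] = (1/(n-1)) · Σ_k (x_{k,i} - mean_i) · (x_{k,j} - mean_j), divisor n-1 = 5:
  S[X_1,X_1] = ((0.1667)·(0.1667) + (-0.8333)·(-0.8333) + (1.1667)·(1.1667) + (-1.8333)·(-1.8333) + (1.1667)·(1.1667) + (0.1667)·(0.1667)) / 5 = 6.8333/5 = 1.3667
  S[X_1,X_2] = ((0.1667)·(-2.3333) + (-0.8333)·(0.6667) + (1.1667)·(-2.3333) + (-1.8333)·(-2.3333) + (1.1667)·(4.6667) + (0.1667)·(1.6667)) / 5 = 6.3333/5 = 1.2667
  S[X_2,X_2] = ((-2.3333)·(-2.3333) + (0.6667)·(0.6667) + (-2.3333)·(-2.3333) + (-2.3333)·(-2.3333) + (4.6667)·(4.6667) + (1.6667)·(1.6667)) / 5 = 41.3333/5 = 8.2667
  S = [[1.3667, 1.2667],
 [1.2667, 8.2667]].

Step 3 — invert S. det(S) = 1.3667·8.2667 - (1.2667)² = 9.6933.
  S^{-1} = (1/det) · [[d, -b], [-b, a]] = [[0.8528, -0.1307],
 [-0.1307, 0.141]].

Step 4 — quadratic form (x̄ - mu_0)^T · S^{-1} · (x̄ - mu_0):
  S^{-1} · (x̄ - mu_0) = (2.5034, -0.4642),
  (x̄ - mu_0)^T · [...] = (2.8333)·(2.5034) + (-0.6667)·(-0.4642) = 7.4026.

Step 5 — scale by n: T² = 6 · 7.4026 = 44.4154.

T² ≈ 44.4154


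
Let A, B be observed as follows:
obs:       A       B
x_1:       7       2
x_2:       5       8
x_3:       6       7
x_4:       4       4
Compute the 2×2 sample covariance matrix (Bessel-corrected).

Step 1 — column means:
  mean(A) = (7 + 5 + 6 + 4) / 4 = 22/4 = 5.5
  mean(B) = (2 + 8 + 7 + 4) / 4 = 21/4 = 5.25

Step 2 — sample covariance S[i,j] = (1/(n-1)) · Σ_k (x_{k,i} - mean_i) · (x_{k,j} - mean_j), with n-1 = 3.
  S[A,A] = ((1.5)·(1.5) + (-0.5)·(-0.5) + (0.5)·(0.5) + (-1.5)·(-1.5)) / 3 = 5/3 = 1.6667
  S[A,B] = ((1.5)·(-3.25) + (-0.5)·(2.75) + (0.5)·(1.75) + (-1.5)·(-1.25)) / 3 = -3.5/3 = -1.1667
  S[B,B] = ((-3.25)·(-3.25) + (2.75)·(2.75) + (1.75)·(1.75) + (-1.25)·(-1.25)) / 3 = 22.75/3 = 7.5833

S is symmetric (S[j,i] = S[i,j]). Assembling:

S = [[1.6667, -1.1667],
 [-1.1667, 7.5833]]


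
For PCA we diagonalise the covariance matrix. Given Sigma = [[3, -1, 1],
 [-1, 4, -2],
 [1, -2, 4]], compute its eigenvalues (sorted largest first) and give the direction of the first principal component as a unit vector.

Step 1 — characteristic polynomial p(λ) = det(λI - Sigma) = λ³ - tr·λ² + c_1·λ - det, where tr = trace, c_1 = sum of the principal 2×2 minors, det = det(Sigma):
  tr = 3 + 4 + 4 = 11,
  c_1 = (3·4 - (-1)²) + (3·4 - (1)²) + (4·4 - (-2)²) = 11 + 11 + 12 = 34,
  det = 3·(4·4 - (-2)²) - (-1)·((-1)·4 - (-2)·(1)) + (1)·((-1)·(-2) - 4·(1)) = 3·(12) - (-1)·(-2) + (1)·(-2) = 32.
  So p(λ) = λ³ - 11λ² + 34λ - 32.
Step 2 — look for an integer root (rational root theorem: any rational root is an integer divisor of 32). Testing λ = 2:
  p(2) = 8 - 44 + 68 - 32 = 0  ✓
  Dividing out (λ - 2): p(λ) = (λ - 2)(λ² - 9λ + 16).
Step 3 — remaining eigenvalues from the quadratic λ² - 9λ + 16 = 0:
  Δ = 9² - 4·16 = 81 - 64 = 17,  λ = (9 ± √17)/2 = (9 ± 4.1231)/2 ≈ 6.5616 or 2.4384.
  Sorted: λ_1 = 6.5616,  λ_2 = 2.4384,  λ_3 = 2  (check: sum = 11 = tr ✓).

Step 4 — unit eigenvector for λ_1 ≈ 6.5616: v spans the null space of (Sigma - λ_1 I), whose rows are
  r_1 = (-3.5616, -1, 1),  r_2 = (-1, -2.5616, -2),  r_3 = (1, -2, -2.5616).
  v is orthogonal to every row, so take v ∝ r_1 × r_2 = ((-1)·(-2) - (1)·(-2.5616), (1)·(-1) - (-3.5616)·(-2), (-3.5616)·(-2.5616) - (-1)·(-1)) ≈ (4.5616, -8.1231, 8.1231).
  Let u = (4.5616, -8.1231, 8.1231).
  ||u|| = √((4.5616)² + (-8.1231)² + (8.1231)²) = √(152.7775) ≈ 12.3603,  v_1 = u/||u|| ≈ (0.369, -0.6572, 0.6572) (||v_1|| = 1).

λ_1 = 6.5616,  λ_2 = 2.4384,  λ_3 = 2;  v_1 ≈ (0.369, -0.6572, 0.6572)


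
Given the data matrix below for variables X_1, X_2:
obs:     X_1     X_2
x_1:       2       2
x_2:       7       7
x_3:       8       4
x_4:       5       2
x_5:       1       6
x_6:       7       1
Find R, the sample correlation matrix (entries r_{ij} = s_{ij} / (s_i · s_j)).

Step 1 — column means:
  mean(X_1) = (2 + 7 + 8 + 5 + 1 + 7) / 6 = 30/6 = 5
  mean(X_2) = (2 + 7 + 4 + 2 + 6 + 1) / 6 = 22/6 = 3.6667

Step 2 — sample variances and covariances s[i,j] = (1/(n-1)) · Σ_k (x_{k,i} - mean_i) · (x_{k,j} - mean_j), with n-1 = 5:
  s[X_1,X_1] = ((-3)·(-3) + (2)·(2) + (3)·(3) + (0)·(0) + (-4)·(-4) + (2)·(2)) / 5 = 42/5 = 8.4
  s[X_1,X_2] = ((-3)·(-1.6667) + (2)·(3.3333) + (3)·(0.3333) + (0)·(-1.6667) + (-4)·(2.3333) + (2)·(-2.6667)) / 5 = -2/5 = -0.4
  s[X_2,X_2] = ((-1.6667)·(-1.6667) + (3.3333)·(3.3333) + (0.3333)·(0.3333) + (-1.6667)·(-1.6667) + (2.3333)·(2.3333) + (-2.6667)·(-2.6667)) / 5 = 29.3333/5 = 5.8667
  Sample standard deviations s_i = √(s[i,i]):
  s(X_1) = √(8.4) = 2.8983
  s(X_2) = √(5.8667) = 2.4221

Step 3 — r_{ij} = s_{ij} / (s_i · s_j):
  r[X_1,X_1] = 1 (diagonal).
  r[X_1,X_2] = -0.4 / (2.8983 · 2.4221) = -0.4 / 7.02 = -0.057
  r[X_2,X_2] = 1 (diagonal).

R is symmetric with unit diagonal. Assembling:

R = [[1, -0.057],
 [-0.057, 1]]


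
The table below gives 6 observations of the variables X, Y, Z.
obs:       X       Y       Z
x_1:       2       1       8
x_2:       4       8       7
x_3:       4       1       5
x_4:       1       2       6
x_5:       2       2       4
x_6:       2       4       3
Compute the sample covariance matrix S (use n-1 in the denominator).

Step 1 — column means:
  mean(X) = (2 + 4 + 4 + 1 + 2 + 2) / 6 = 15/6 = 2.5
  mean(Y) = (1 + 8 + 1 + 2 + 2 + 4) / 6 = 18/6 = 3
  mean(Z) = (8 + 7 + 5 + 6 + 4 + 3) / 6 = 33/6 = 5.5

Step 2 — sample covariance S[i,j] = (1/(n-1)) · Σ_k (x_{k,i} - mean_i) · (x_{k,j} - mean_j), with n-1 = 5.
  S[X,X] = ((-0.5)·(-0.5) + (1.5)·(1.5) + (1.5)·(1.5) + (-1.5)·(-1.5) + (-0.5)·(-0.5) + (-0.5)·(-0.5)) / 5 = 7.5/5 = 1.5
  S[X,Y] = ((-0.5)·(-2) + (1.5)·(5) + (1.5)·(-2) + (-1.5)·(-1) + (-0.5)·(-1) + (-0.5)·(1)) / 5 = 7/5 = 1.4
  S[X,Z] = ((-0.5)·(2.5) + (1.5)·(1.5) + (1.5)·(-0.5) + (-1.5)·(0.5) + (-0.5)·(-1.5) + (-0.5)·(-2.5)) / 5 = 1.5/5 = 0.3
  S[Y,Y] = ((-2)·(-2) + (5)·(5) + (-2)·(-2) + (-1)·(-1) + (-1)·(-1) + (1)·(1)) / 5 = 36/5 = 7.2
  S[Y,Z] = ((-2)·(2.5) + (5)·(1.5) + (-2)·(-0.5) + (-1)·(0.5) + (-1)·(-1.5) + (1)·(-2.5)) / 5 = 2/5 = 0.4
  S[Z,Z] = ((2.5)·(2.5) + (1.5)·(1.5) + (-0.5)·(-0.5) + (0.5)·(0.5) + (-1.5)·(-1.5) + (-2.5)·(-2.5)) / 5 = 17.5/5 = 3.5

S is symmetric (S[j,i] = S[i,j]). Assembling:

S = [[1.5, 1.4, 0.3],
 [1.4, 7.2, 0.4],
 [0.3, 0.4, 3.5]]


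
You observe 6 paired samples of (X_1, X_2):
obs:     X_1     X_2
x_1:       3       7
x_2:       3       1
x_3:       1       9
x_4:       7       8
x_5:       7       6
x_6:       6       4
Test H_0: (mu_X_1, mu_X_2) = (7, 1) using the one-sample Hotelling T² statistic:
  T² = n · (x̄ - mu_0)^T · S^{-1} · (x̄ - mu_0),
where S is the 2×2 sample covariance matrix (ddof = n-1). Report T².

Step 1 — sample mean vector:
  mean(X_1) = (3 + 3 + 1 + 7 + 7 + 6) / 6 = 27/6 = 4.5
  mean(X_2) = (7 + 1 + 9 + 8 + 6 + 4) / 6 = 35/6 = 5.8333
  x̄ = (4.5, 5.8333),  deviation x̄ - mu_0 = (4.5, 5.8333) - (7, 1) = (-2.5, 4.8333).

Step 2 — sample covariance matrix, S[i,j] = (1/(n-1)) · Σ_k (x_{k,i} - mean_i) · (x_{k,j} - mean_j), divisor n-1 = 5:
  S[X_1,X_1] = ((-1.5)·(-1.5) + (-1.5)·(-1.5) + (-3.5)·(-3.5) + (2.5)·(2.5) + (2.5)·(2.5) + (1.5)·(1.5)) / 5 = 31.5/5 = 6.3
  S[X_1,X_2] = ((-1.5)·(1.1667) + (-1.5)·(-4.8333) + (-3.5)·(3.1667) + (2.5)·(2.1667) + (2.5)·(0.1667) + (1.5)·(-1.8333)) / 5 = -2.5/5 = -0.5
  S[X_2,X_2] = ((1.1667)·(1.1667) + (-4.8333)·(-4.8333) + (3.1667)·(3.1667) + (2.1667)·(2.1667) + (0.1667)·(0.1667) + (-1.8333)·(-1.8333)) / 5 = 42.8333/5 = 8.5667
  S = [[6.3, -0.5],
 [-0.5, 8.5667]].

Step 3 — invert S. det(S) = 6.3·8.5667 - (-0.5)² = 53.72.
  S^{-1} = (1/det) · [[d, -b], [-b, a]] = [[0.1595, 0.0093],
 [0.0093, 0.1173]].

Step 4 — quadratic form (x̄ - mu_0)^T · S^{-1} · (x̄ - mu_0):
  S^{-1} · (x̄ - mu_0) = (-0.3537, 0.5436),
  (x̄ - mu_0)^T · [...] = (-2.5)·(-0.3537) + (4.8333)·(0.5436) = 3.5114.

Step 5 — scale by n: T² = 6 · 3.5114 = 21.0685.

T² ≈ 21.0685


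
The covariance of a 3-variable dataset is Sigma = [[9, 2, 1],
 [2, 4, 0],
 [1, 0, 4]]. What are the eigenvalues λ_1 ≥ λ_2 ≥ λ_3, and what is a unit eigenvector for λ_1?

Step 1 — characteristic polynomial p(λ) = det(λI - Sigma) = λ³ - tr·λ² + c_1·λ - det, where tr = trace, c_1 = sum of the principal 2×2 minors, det = det(Sigma):
  tr = 9 + 4 + 4 = 17,
  c_1 = (9·4 - (2)²) + (9·4 - (1)²) + (4·4 - (0)²) = 32 + 35 + 16 = 83,
  det = 9·(4·4 - (0)²) - (2)·((2)·4 - (0)·(1)) + (1)·((2)·(0) - 4·(1)) = 9·(16) - (2)·(8) + (1)·(-4) = 124.
  So p(λ) = λ³ - 17λ² + 83λ - 124.
Step 2 — look for an integer root (rational root theorem: any rational root is an integer divisor of 124). Testing λ = 4:
  p(4) = 64 - 272 + 332 - 124 = 0  ✓
  Dividing out (λ - 4): p(λ) = (λ - 4)(λ² - 13λ + 31).
Step 3 — remaining eigenvalues from the quadratic λ² - 13λ + 31 = 0:
  Δ = 13² - 4·31 = 169 - 124 = 45,  λ = (13 ± √45)/2 = (13 ± 6.7082)/2 ≈ 9.8541 or 3.1459.
  Sorted: λ_1 = 9.8541,  λ_2 = 4,  λ_3 = 3.1459  (check: sum = 17 = tr ✓).

Step 4 — unit eigenvector for λ_1 ≈ 9.8541: v spans the null space of (Sigma - λ_1 I), whose rows are
  r_1 = (-0.8541, 2, 1),  r_2 = (2, -5.8541, 0),  r_3 = (1, 0, -5.8541).
  v is orthogonal to every row, so take v ∝ r_1 × r_2 = ((2)·(0) - (1)·(-5.8541), (1)·(2) - (-0.8541)·(0), (-0.8541)·(-5.8541) - (2)·(2)) ≈ (5.8541, 2, 1).
  Let u = (5.8541, 2, 1).
  ||u|| = √((5.8541)² + (2)² + (1)²) = √(39.2705) ≈ 6.2666,  v_1 = u/||u|| ≈ (0.9342, 0.3192, 0.1596) (||v_1|| = 1).

λ_1 = 9.8541,  λ_2 = 4,  λ_3 = 3.1459;  v_1 ≈ (0.9342, 0.3192, 0.1596)


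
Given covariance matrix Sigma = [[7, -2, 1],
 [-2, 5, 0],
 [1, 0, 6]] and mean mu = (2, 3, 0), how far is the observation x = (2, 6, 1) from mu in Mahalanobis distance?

Step 1 — centre the observation: (x - mu) = (0, 3, 1).

Step 2 — invert Sigma (cofactor / det for 3×3, or solve directly):
  Sigma^{-1} = [[0.1657, 0.0663, -0.0276],
 [0.0663, 0.2265, -0.011],
 [-0.0276, -0.011, 0.1713]].

Step 3 — form the quadratic (x - mu)^T · Sigma^{-1} · (x - mu):
  Sigma^{-1} · (x - mu) = (0.1713, 0.6685, 0.1381).
  (x - mu)^T · [Sigma^{-1} · (x - mu)] = (0)·(0.1713) + (3)·(0.6685) + (1)·(0.1381) = 2.1436.

Step 4 — take square root: d = √(2.1436) ≈ 1.4641.

d(x, mu) = √(2.1436) ≈ 1.4641


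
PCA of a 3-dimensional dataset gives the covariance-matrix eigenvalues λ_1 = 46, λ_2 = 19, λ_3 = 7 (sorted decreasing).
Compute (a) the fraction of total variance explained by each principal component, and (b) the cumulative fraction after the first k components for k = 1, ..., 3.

Step 1 — total variance = trace(Sigma) = Σ λ_i = 46 + 19 + 7 = 72.

Step 2 — fraction explained by component i = λ_i / Σ λ:
  PC1: 46/72 = 0.6389
  PC2: 19/72 = 0.2639
  PC3: 7/72 = 0.0972

Step 3 — cumulative fraction after k components = (λ_1 + ... + λ_k) / Σ λ:
  k = 1: 46/72 = 0.6389
  k = 2: (46 + 19)/72 = 65/72 = 0.9028
  k = 3: (46 + 19 + 7)/72 = 72/72 = 1

Summary (fraction, with percent):

explained: PC1 0.6389 (63.89%), PC2 0.2639 (26.39%), PC3 0.0972 (9.72%);  cumulative: 0.6389, 0.9028, 1


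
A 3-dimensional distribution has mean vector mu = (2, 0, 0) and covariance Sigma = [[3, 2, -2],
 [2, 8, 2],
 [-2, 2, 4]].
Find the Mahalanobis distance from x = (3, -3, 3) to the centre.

Step 1 — centre the observation: (x - mu) = (1, -3, 3).

Step 2 — invert Sigma (cofactor / det for 3×3, or solve directly):
  Sigma^{-1} = [[1.4, -0.6, 1],
 [-0.6, 0.4, -0.5],
 [1, -0.5, 1]].

Step 3 — form the quadratic (x - mu)^T · Sigma^{-1} · (x - mu):
  Sigma^{-1} · (x - mu) = (6.2, -3.3, 5.5).
  (x - mu)^T · [Sigma^{-1} · (x - mu)] = (1)·(6.2) + (-3)·(-3.3) + (3)·(5.5) = 32.6.

Step 4 — take square root: d = √(32.6) ≈ 5.7096.

d(x, mu) = √(32.6) ≈ 5.7096


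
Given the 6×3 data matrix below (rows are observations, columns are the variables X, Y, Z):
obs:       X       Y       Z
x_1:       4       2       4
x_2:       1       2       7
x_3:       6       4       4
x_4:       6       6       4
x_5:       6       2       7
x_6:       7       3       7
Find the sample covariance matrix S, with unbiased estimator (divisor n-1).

Step 1 — column means:
  mean(X) = (4 + 1 + 6 + 6 + 6 + 7) / 6 = 30/6 = 5
  mean(Y) = (2 + 2 + 4 + 6 + 2 + 3) / 6 = 19/6 = 3.1667
  mean(Z) = (4 + 7 + 4 + 4 + 7 + 7) / 6 = 33/6 = 5.5

Step 2 — sample covariance S[i,j] = (1/(n-1)) · Σ_k (x_{k,i} - mean_i) · (x_{k,j} - mean_j), with n-1 = 5.
  S[X,X] = ((-1)·(-1) + (-4)·(-4) + (1)·(1) + (1)·(1) + (1)·(1) + (2)·(2)) / 5 = 24/5 = 4.8
  S[X,Y] = ((-1)·(-1.1667) + (-4)·(-1.1667) + (1)·(0.8333) + (1)·(2.8333) + (1)·(-1.1667) + (2)·(-0.1667)) / 5 = 8/5 = 1.6
  S[X,Z] = ((-1)·(-1.5) + (-4)·(1.5) + (1)·(-1.5) + (1)·(-1.5) + (1)·(1.5) + (2)·(1.5)) / 5 = -3/5 = -0.6
  S[Y,Y] = ((-1.1667)·(-1.1667) + (-1.1667)·(-1.1667) + (0.8333)·(0.8333) + (2.8333)·(2.8333) + (-1.1667)·(-1.1667) + (-0.1667)·(-0.1667)) / 5 = 12.8333/5 = 2.5667
  S[Y,Z] = ((-1.1667)·(-1.5) + (-1.1667)·(1.5) + (0.8333)·(-1.5) + (2.8333)·(-1.5) + (-1.1667)·(1.5) + (-0.1667)·(1.5)) / 5 = -7.5/5 = -1.5
  S[Z,Z] = ((-1.5)·(-1.5) + (1.5)·(1.5) + (-1.5)·(-1.5) + (-1.5)·(-1.5) + (1.5)·(1.5) + (1.5)·(1.5)) / 5 = 13.5/5 = 2.7

S is symmetric (S[j,i] = S[i,j]). Assembling:

S = [[4.8, 1.6, -0.6],
 [1.6, 2.5667, -1.5],
 [-0.6, -1.5, 2.7]]


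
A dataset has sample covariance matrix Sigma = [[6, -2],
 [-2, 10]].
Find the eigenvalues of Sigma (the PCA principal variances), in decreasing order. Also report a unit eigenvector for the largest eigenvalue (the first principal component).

Step 1 — characteristic polynomial of 2×2 Sigma:
  det(Sigma - λI) = λ² - trace · λ + det = 0.
  trace = 6 + 10 = 16, det = 6·10 - (-2)² = 56.
Step 2 — discriminant:
  Δ = trace² - 4·det = 256 - 224 = 32.
Step 3 — eigenvalues:
  λ = (trace ± √Δ)/2 = (16 ± 5.6569)/2,
  λ_1 = 10.8284,  λ_2 = 5.1716.

Step 4 — unit eigenvector for λ_1: solve (Sigma - λ_1 I)v = 0. First row:
  (6 - 10.8284)·v_x + (-2)·v_y = 0, i.e. (-4.8284)·v_x + (-2)·v_y = 0,
  so v ∝ (b, λ_1 - a) = (-2, 4.8284); multiply by -1 so the first entry is positive: u = (2, -4.8284).
  ||u|| = √((2)² + (-4.8284)²) = √(27.3137) ≈ 5.2263,
  v_1 = u/||u|| ≈ (0.3827, -0.9239) (||v_1|| = 1).

λ_1 = 10.8284,  λ_2 = 5.1716;  v_1 ≈ (0.3827, -0.9239)


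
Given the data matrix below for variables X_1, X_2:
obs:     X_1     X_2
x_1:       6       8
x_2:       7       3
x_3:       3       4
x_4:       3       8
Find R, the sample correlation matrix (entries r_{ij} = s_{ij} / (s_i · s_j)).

Step 1 — column means:
  mean(X_1) = (6 + 7 + 3 + 3) / 4 = 19/4 = 4.75
  mean(X_2) = (8 + 3 + 4 + 8) / 4 = 23/4 = 5.75

Step 2 — sample variances and covariances s[i,j] = (1/(n-1)) · Σ_k (x_{k,i} - mean_i) · (x_{k,j} - mean_j), with n-1 = 3:
  s[X_1,X_1] = ((1.25)·(1.25) + (2.25)·(2.25) + (-1.75)·(-1.75) + (-1.75)·(-1.75)) / 3 = 12.75/3 = 4.25
  s[X_1,X_2] = ((1.25)·(2.25) + (2.25)·(-2.75) + (-1.75)·(-1.75) + (-1.75)·(2.25)) / 3 = -4.25/3 = -1.4167
  s[X_2,X_2] = ((2.25)·(2.25) + (-2.75)·(-2.75) + (-1.75)·(-1.75) + (2.25)·(2.25)) / 3 = 20.75/3 = 6.9167
  Sample standard deviations s_i = √(s[i,i]):
  s(X_1) = √(4.25) = 2.0616
  s(X_2) = √(6.9167) = 2.63

Step 3 — r_{ij} = s_{ij} / (s_i · s_j):
  r[X_1,X_1] = 1 (diagonal).
  r[X_1,X_2] = -1.4167 / (2.0616 · 2.63) = -1.4167 / 5.4218 = -0.2613
  r[X_2,X_2] = 1 (diagonal).

R is symmetric with unit diagonal. Assembling:

R = [[1, -0.2613],
 [-0.2613, 1]]


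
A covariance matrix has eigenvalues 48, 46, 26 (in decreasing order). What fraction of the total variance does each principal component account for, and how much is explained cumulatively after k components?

Step 1 — total variance = trace(Sigma) = Σ λ_i = 48 + 46 + 26 = 120.

Step 2 — fraction explained by component i = λ_i / Σ λ:
  PC1: 48/120 = 0.4
  PC2: 46/120 = 0.3833
  PC3: 26/120 = 0.2167

Step 3 — cumulative fraction after k components = (λ_1 + ... + λ_k) / Σ λ:
  k = 1: 48/120 = 0.4
  k = 2: (48 + 46)/120 = 94/120 = 0.7833
  k = 3: (48 + 46 + 26)/120 = 120/120 = 1

Summary (fraction, with percent):

explained: PC1 0.4 (40%), PC2 0.3833 (38.33%), PC3 0.2167 (21.67%);  cumulative: 0.4, 0.7833, 1


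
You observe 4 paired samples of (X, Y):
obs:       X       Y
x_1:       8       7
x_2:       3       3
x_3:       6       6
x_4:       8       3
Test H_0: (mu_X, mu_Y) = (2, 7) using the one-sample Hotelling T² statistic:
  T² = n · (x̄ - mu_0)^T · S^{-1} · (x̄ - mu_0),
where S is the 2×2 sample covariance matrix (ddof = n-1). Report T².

Step 1 — sample mean vector:
  mean(X) = (8 + 3 + 6 + 8) / 4 = 25/4 = 6.25
  mean(Y) = (7 + 3 + 6 + 3) / 4 = 19/4 = 4.75
  x̄ = (6.25, 4.75),  deviation x̄ - mu_0 = (6.25, 4.75) - (2, 7) = (4.25, -2.25).

Step 2 — sample covariance matrix, S[i,j] = (1/(n-1)) · Σ_k (x_{k,i} - mean_i) · (x_{k,j} - mean_j), divisor n-1 = 3:
  S[X,X] = ((1.75)·(1.75) + (-3.25)·(-3.25) + (-0.25)·(-0.25) + (1.75)·(1.75)) / 3 = 16.75/3 = 5.5833
  S[X,Y] = ((1.75)·(2.25) + (-3.25)·(-1.75) + (-0.25)·(1.25) + (1.75)·(-1.75)) / 3 = 6.25/3 = 2.0833
  S[Y,Y] = ((2.25)·(2.25) + (-1.75)·(-1.75) + (1.25)·(1.25) + (-1.75)·(-1.75)) / 3 = 12.75/3 = 4.25
  S = [[5.5833, 2.0833],
 [2.0833, 4.25]].

Step 3 — invert S. det(S) = 5.5833·4.25 - (2.0833)² = 19.3889.
  S^{-1} = (1/det) · [[d, -b], [-b, a]] = [[0.2192, -0.1074],
 [-0.1074, 0.288]].

Step 4 — quadratic form (x̄ - mu_0)^T · S^{-1} · (x̄ - mu_0):
  S^{-1} · (x̄ - mu_0) = (1.1734, -1.1046),
  (x̄ - mu_0)^T · [...] = (4.25)·(1.1734) + (-2.25)·(-1.1046) = 7.4721.

Step 5 — scale by n: T² = 4 · 7.4721 = 29.8883.

T² ≈ 29.8883


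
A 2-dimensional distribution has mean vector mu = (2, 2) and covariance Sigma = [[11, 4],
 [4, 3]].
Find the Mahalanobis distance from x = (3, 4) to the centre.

Step 1 — centre the observation: (x - mu) = (1, 2).

Step 2 — invert Sigma. det(Sigma) = 11·3 - (4)² = 17.
  Sigma^{-1} = (1/det) · [[d, -b], [-b, a]] = [[0.1765, -0.2353],
 [-0.2353, 0.6471]].

Step 3 — form the quadratic (x - mu)^T · Sigma^{-1} · (x - mu):
  Sigma^{-1} · (x - mu) = (-0.2941, 1.0588).
  (x - mu)^T · [Sigma^{-1} · (x - mu)] = (1)·(-0.2941) + (2)·(1.0588) = 1.8235.

Step 4 — take square root: d = √(1.8235) ≈ 1.3504.

d(x, mu) = √(1.8235) ≈ 1.3504


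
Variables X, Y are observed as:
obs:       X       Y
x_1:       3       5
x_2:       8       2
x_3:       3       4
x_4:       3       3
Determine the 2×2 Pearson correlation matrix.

Step 1 — column means:
  mean(X) = (3 + 8 + 3 + 3) / 4 = 17/4 = 4.25
  mean(Y) = (5 + 2 + 4 + 3) / 4 = 14/4 = 3.5

Step 2 — sample variances and covariances s[i,j] = (1/(n-1)) · Σ_k (x_{k,i} - mean_i) · (x_{k,j} - mean_j), with n-1 = 3:
  s[X,X] = ((-1.25)·(-1.25) + (3.75)·(3.75) + (-1.25)·(-1.25) + (-1.25)·(-1.25)) / 3 = 18.75/3 = 6.25
  s[X,Y] = ((-1.25)·(1.5) + (3.75)·(-1.5) + (-1.25)·(0.5) + (-1.25)·(-0.5)) / 3 = -7.5/3 = -2.5
  s[Y,Y] = ((1.5)·(1.5) + (-1.5)·(-1.5) + (0.5)·(0.5) + (-0.5)·(-0.5)) / 3 = 5/3 = 1.6667
  Sample standard deviations s_i = √(s[i,i]):
  s(X) = √(6.25) = 2.5
  s(Y) = √(1.6667) = 1.291

Step 3 — r_{ij} = s_{ij} / (s_i · s_j):
  r[X,X] = 1 (diagonal).
  r[X,Y] = -2.5 / (2.5 · 1.291) = -2.5 / 3.2275 = -0.7746
  r[Y,Y] = 1 (diagonal).

R is symmetric with unit diagonal. Assembling:

R = [[1, -0.7746],
 [-0.7746, 1]]
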